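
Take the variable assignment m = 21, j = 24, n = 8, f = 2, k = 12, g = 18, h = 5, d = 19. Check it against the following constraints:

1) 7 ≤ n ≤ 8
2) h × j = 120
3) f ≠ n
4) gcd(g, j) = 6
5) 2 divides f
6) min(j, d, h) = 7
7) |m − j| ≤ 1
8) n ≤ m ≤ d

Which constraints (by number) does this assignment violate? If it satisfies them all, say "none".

Constraints 6, 7, 8 are violated.

1) n = 8 lies in [7, 8] — OK.
2) h × j = 5 × 24 = 120 — OK.
3) f = 2, n = 8; distinct — OK.
4) gcd(18, 24) = 6 — OK.
5) 2 / 2 = 1, so 2 divides 2 — OK.
6) min(24, 19, 5) = 5, not 7 — violated.
7) |21 − 24| = 3; 3 > 1, exceeds bound 1 — violated.
8) values 8, 21, 19; m = 21 is not ≤ d = 19 — violated.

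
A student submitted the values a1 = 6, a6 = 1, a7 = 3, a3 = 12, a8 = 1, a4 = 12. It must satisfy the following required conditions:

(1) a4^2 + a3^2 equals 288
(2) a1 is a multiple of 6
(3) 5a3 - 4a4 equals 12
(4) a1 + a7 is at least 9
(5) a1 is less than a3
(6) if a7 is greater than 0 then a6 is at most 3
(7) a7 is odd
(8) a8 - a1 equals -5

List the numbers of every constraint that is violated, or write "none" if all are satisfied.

Yes — all constraints hold.

(1) a4^2 + a3^2 = 12^2 + 12^2 = 144 + 144 = 288  ✓
(2) 6 / 6 = 1, so 6 divides 6  ✓
(3) 5a3 - 4a4 = 5(12) - 4(12) = 12  ✓
(4) a1 + a7 = 6 + 3 = 9; 9 ≥ 9  ✓
(5) a1 = 6, a3 = 12; 6 < 12  ✓
(6) a7 = 3 > 0, so we need a6 ≤ 3; a6 = 1 ≤ 3  ✓
(7) a7 = 3 is odd  ✓
(8) a8 - a1 = 1 - 6 = -5  ✓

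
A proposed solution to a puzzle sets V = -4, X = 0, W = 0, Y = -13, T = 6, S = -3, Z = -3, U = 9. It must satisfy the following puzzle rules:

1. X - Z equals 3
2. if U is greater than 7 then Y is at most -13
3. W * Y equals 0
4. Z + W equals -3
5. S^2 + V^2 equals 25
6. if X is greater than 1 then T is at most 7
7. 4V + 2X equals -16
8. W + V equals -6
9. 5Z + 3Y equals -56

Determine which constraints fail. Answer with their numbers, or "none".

1. X - Z = 0 - (-3) = 3 — OK.
2. U = 9 > 7, so we need Y ≤ -13; Y = -13 ≤ -13 — OK.
3. W * Y = 0 * (-13) = 0 — OK.
4. Z + W = -3 + 0 = -3 — OK.
5. S^2 + V^2 = (-3)^2 + (-4)^2 = 9 + 16 = 25 — OK.
6. X = 0, not > 1; antecedent false, conditional vacuously true — OK.
7. 4V + 2X = 4(-4) + 2(0) = -16 — OK.
8. W + V = 0 + (-4) = -4, not -6 — violated.
9. 5Z + 3Y = 5(-3) + 3(-13) = -54, not -56 — violated.

Constraints 8, 9 do not hold.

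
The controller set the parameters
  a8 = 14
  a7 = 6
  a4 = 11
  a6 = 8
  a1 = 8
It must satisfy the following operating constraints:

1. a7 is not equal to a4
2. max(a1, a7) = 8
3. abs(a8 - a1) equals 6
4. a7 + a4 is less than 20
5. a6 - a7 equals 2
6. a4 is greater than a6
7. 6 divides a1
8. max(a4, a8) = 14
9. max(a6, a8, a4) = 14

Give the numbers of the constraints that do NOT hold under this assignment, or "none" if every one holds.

The assignment fails constraint 7.

1. a7 = 6, a4 = 11; distinct  OK
2. max(8, 6) = 8  OK
3. abs(14 - 8) = 6  OK
4. a7 + a4 = 6 + 11 = 17; 17 < 20  OK
5. a6 - a7 = 8 - 6 = 2  OK
6. a4 = 11, a6 = 8; 11 > 8  OK
7. 8 = 6*1 + 2, so 6 does not divide 8  FAIL
8. max(11, 14) = 14  OK
9. max(8, 14, 11) = 14  OK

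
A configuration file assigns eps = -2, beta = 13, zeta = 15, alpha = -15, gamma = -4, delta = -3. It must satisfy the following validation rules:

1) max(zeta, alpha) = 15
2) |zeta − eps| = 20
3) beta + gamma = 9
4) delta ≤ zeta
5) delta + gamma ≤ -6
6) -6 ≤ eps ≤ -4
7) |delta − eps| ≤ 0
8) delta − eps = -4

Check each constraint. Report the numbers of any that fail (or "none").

Constraints 2, 6, 7, 8 do not hold.

1) max(15, -15) = 15  true
2) |15 − (-2)| = 17, not 20  false
3) beta + gamma = 13 + (-4) = 9  true
4) delta = -3, zeta = 15; -3 ≤ 15  true
5) delta + gamma = -3 + (-4) = -7; -7 ≤ -6  true
6) eps = -2 is outside [-6, -4]  false
7) |-3 − (-2)| = 1; 1 > 0, exceeds bound 0  false
8) delta − eps = -3 − (-2) = -1, not -4  false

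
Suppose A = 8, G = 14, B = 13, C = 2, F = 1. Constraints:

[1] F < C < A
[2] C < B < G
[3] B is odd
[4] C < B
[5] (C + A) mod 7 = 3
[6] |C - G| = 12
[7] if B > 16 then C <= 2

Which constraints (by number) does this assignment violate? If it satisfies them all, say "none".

Yes — all constraints hold.

[1] values 1 < 2 < 8 — OK.
[2] values 2 < 13 < 14 — OK.
[3] B = 13 is odd — OK.
[4] C = 2, B = 13; 2 < 13 — OK.
[5] C + A = 10; 10 mod 7 = 3 — OK.
[6] |2 - 14| = 12 — OK.
[7] B = 13, not > 16; antecedent false, conditional vacuously true — OK.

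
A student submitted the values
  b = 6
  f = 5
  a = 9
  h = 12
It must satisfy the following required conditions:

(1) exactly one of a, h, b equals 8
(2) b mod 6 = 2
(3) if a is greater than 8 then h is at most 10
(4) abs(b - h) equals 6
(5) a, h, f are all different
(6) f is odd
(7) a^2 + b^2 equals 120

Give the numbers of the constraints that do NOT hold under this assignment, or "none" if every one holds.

Constraints 1, 2, 3, and 7 are violated.

(1) a=9, h=12, b=6; 0 of them equal 8, not exactly one  FAIL
(2) 6 mod 6 = 0, not 2  FAIL
(3) a = 9 > 8, so we need h ≤ 10; but h = 12 > 10  FAIL
(4) abs(6 - 12) = 6  OK
(5) values 9, 12, 5 are pairwise distinct  OK
(6) f = 5 is odd  OK
(7) a^2 + b^2 = 9^2 + 6^2 = 81 + 36 = 117, not 120  FAIL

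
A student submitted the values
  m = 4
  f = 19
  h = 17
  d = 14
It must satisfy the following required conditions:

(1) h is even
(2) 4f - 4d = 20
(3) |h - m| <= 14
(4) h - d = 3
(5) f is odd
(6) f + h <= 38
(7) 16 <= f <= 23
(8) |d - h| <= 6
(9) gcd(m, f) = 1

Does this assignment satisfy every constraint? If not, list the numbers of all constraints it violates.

Constraint 1 is violated.

(1) h = 17 is odd  FAIL
(2) 4f - 4d = 4(19) - 4(14) = 20  OK
(3) |17 - 4| = 13; 13 ≤ 14  OK
(4) h - d = 17 - 14 = 3  OK
(5) f = 19 is odd  OK
(6) f + h = 19 + 17 = 36; 36 ≤ 38  OK
(7) f = 19 lies in [16, 23]  OK
(8) |14 - 17| = 3; 3 ≤ 6  OK
(9) gcd(4, 19) = 1  OK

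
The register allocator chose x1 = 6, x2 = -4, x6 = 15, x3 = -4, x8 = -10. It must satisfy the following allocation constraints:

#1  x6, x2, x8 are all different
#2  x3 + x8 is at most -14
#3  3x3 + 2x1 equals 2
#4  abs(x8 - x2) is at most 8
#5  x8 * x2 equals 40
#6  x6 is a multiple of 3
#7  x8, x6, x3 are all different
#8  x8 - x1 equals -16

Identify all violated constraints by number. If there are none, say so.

#1 values 15, -4, -10 are pairwise distinct — OK.
#2 x3 + x8 = -4 + (-10) = -14; -14 ≤ -14 — OK.
#3 3x3 + 2x1 = 3(-4) + 2(6) = 0, not 2 — violated.
#4 abs(-10 - (-4)) = 6; 6 ≤ 8 — OK.
#5 x8 * x2 = -10 * (-4) = 40 — OK.
#6 15 / 3 = 5, so 3 divides 15 — OK.
#7 values -10, 15, -4 are pairwise distinct — OK.
#8 x8 - x1 = -10 - 6 = -16 — OK.

No — constraint 3 is not satisfied.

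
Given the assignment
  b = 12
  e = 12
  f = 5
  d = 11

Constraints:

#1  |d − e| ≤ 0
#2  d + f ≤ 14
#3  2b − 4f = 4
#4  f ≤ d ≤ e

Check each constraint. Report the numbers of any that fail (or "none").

#1 |11 − 12| = 1; 1 > 0, exceeds bound 0  ✘
#2 d + f = 11 + 5 = 16; 16 > 14, bound 14 not met  ✘
#3 2b − 4f = 2(12) − 4(5) = 4  ✔
#4 values 5 ≤ 11 ≤ 12  ✔

No — constraints 1 and 2 are not satisfied.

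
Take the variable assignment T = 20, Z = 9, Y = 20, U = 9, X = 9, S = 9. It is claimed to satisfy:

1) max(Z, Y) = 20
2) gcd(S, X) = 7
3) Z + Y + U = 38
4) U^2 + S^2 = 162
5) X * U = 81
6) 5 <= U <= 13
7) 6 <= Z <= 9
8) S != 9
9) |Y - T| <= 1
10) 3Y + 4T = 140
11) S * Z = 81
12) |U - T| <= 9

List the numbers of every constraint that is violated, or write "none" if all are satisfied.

1) max(9, 20) = 20  true
2) gcd(9, 9) = 9, not 7  false
3) Z + Y + U = 9 + 20 + 9 = 38  true
4) U^2 + S^2 = 9^2 + 9^2 = 81 + 81 = 162  true
5) X * U = 9 * 9 = 81  true
6) U = 9 lies in [5, 13]  true
7) Z = 9 lies in [6, 9]  true
8) S = 9, but 9 is required to differ  false
9) |20 - 20| = 0; 0 ≤ 1  true
10) 3Y + 4T = 3(20) + 4(20) = 140  true
11) S * Z = 9 * 9 = 81  true
12) |9 - 20| = 11; 11 > 9, exceeds bound 9  false

Constraints 2, 8, 12 do not hold.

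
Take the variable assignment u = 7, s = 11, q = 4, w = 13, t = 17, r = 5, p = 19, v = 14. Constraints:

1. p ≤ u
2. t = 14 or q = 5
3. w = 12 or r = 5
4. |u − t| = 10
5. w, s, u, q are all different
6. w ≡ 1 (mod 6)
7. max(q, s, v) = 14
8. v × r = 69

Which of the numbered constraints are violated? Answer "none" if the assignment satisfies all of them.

Constraints 1, 2, and 8 do not hold.

1. p = 19, u = 7; 19 > 7 (want ≤) — fails.
2. t = 17 ≠ 14 and q = 4 ≠ 5; both disjuncts false — fails.
3. w = 13 ≠ 12, but r = 5 = 5 (second disjunct) — holds.
4. |7 − 17| = 10 — holds.
5. values 13, 11, 7, 4 are pairwise distinct — holds.
6. 13 mod 6 = 1 — holds.
7. max(4, 11, 14) = 14 — holds.
8. v × r = 14 × 5 = 70, not 69 — fails.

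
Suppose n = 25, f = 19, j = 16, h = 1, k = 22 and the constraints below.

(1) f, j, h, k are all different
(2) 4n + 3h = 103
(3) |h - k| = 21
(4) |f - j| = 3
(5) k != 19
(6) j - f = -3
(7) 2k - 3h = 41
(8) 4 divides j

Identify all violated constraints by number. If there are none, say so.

All constraints are satisfied.

(1) values 19, 16, 1, 22 are pairwise distinct  ✓
(2) 4n + 3h = 4(25) + 3(1) = 103  ✓
(3) |1 - 22| = 21  ✓
(4) |19 - 16| = 3  ✓
(5) k = 22, and 22 ≠ 19  ✓
(6) j - f = 16 - 19 = -3  ✓
(7) 2k - 3h = 2(22) - 3(1) = 41  ✓
(8) 16 / 4 = 4, so 4 divides 16  ✓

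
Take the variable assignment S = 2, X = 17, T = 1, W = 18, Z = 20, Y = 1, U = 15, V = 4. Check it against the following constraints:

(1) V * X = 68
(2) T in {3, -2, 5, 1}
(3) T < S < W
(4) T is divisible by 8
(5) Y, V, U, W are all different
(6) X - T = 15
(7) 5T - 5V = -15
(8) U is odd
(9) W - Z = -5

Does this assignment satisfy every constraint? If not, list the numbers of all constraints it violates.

(1) V * X = 4 * 17 = 68  OK
(2) T = 1 is in {3, -2, 5, 1}  OK
(3) values 1 < 2 < 18  OK
(4) 1 = 8*0 + 1, so 8 does not divide 1  FAIL
(5) values 1, 4, 15, 18 are pairwise distinct  OK
(6) X - T = 17 - 1 = 16, not 15  FAIL
(7) 5T - 5V = 5(1) - 5(4) = -15  OK
(8) U = 15 is odd  OK
(9) W - Z = 18 - 20 = -2, not -5  FAIL

The assignment fails constraints 4, 6, and 9.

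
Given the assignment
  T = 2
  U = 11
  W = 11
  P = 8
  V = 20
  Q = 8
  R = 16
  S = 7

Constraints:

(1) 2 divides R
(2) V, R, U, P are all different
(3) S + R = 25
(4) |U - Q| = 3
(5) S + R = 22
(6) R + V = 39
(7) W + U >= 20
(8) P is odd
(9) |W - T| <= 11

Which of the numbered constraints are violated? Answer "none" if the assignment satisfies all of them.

(1) 16 / 2 = 8, so 2 divides 16  ✓
(2) values 20, 16, 11, 8 are pairwise distinct  ✓
(3) S + R = 7 + 16 = 23, not 25  ✗
(4) |11 - 8| = 3  ✓
(5) S + R = 7 + 16 = 23, not 22  ✗
(6) R + V = 16 + 20 = 36, not 39  ✗
(7) W + U = 11 + 11 = 22; 22 ≥ 20  ✓
(8) P = 8 is even  ✗
(9) |11 - 2| = 9; 9 ≤ 11  ✓

The assignment fails constraints 3, 5, 6, and 8.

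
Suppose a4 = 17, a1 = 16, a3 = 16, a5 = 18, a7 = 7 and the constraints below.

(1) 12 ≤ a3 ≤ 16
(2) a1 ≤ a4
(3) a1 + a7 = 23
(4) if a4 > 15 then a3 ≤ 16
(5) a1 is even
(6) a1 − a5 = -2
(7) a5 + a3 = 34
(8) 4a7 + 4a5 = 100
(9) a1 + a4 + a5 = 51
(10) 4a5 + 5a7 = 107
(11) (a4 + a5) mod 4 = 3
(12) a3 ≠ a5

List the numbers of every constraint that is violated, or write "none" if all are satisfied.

The assignment satisfies every constraint.

(1) a3 = 16 lies in [12, 16] — satisfied.
(2) a1 = 16, a4 = 17; 16 ≤ 17 — satisfied.
(3) a1 + a7 = 16 + 7 = 23 — satisfied.
(4) a4 = 17 > 15, so we need a3 ≤ 16; a3 = 16 ≤ 16 — satisfied.
(5) a1 = 16 is even — satisfied.
(6) a1 − a5 = 16 − 18 = -2 — satisfied.
(7) a5 + a3 = 18 + 16 = 34 — satisfied.
(8) 4a7 + 4a5 = 4(7) + 4(18) = 100 — satisfied.
(9) a1 + a4 + a5 = 16 + 17 + 18 = 51 — satisfied.
(10) 4a5 + 5a7 = 4(18) + 5(7) = 107 — satisfied.
(11) a4 + a5 = 35; 35 mod 4 = 3 — satisfied.
(12) a3 = 16, a5 = 18; distinct — satisfied.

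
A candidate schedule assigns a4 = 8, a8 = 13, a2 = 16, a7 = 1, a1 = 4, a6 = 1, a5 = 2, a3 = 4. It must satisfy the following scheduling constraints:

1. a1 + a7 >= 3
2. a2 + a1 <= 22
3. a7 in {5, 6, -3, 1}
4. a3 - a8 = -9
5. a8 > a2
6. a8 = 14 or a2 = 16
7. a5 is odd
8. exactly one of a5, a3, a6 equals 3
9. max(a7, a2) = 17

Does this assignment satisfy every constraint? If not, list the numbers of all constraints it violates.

The assignment fails constraints 5, 7, 8, and 9.

1. a1 + a7 = 4 + 1 = 5; 5 ≥ 3 — OK.
2. a2 + a1 = 16 + 4 = 20; 20 ≤ 22 — OK.
3. a7 = 1 is in {5, 6, -3, 1} — OK.
4. a3 - a8 = 4 - 13 = -9 — OK.
5. a8 = 13, a2 = 16; 13 ≤ 16 (want >) — violated.
6. a8 = 13 ≠ 14, but a2 = 16 = 16 (second disjunct) — OK.
7. a5 = 2 is even — violated.
8. a5=2, a3=4, a6=1; 0 of them equal 3, not exactly one — violated.
9. max(1, 16) = 16, not 17 — violated.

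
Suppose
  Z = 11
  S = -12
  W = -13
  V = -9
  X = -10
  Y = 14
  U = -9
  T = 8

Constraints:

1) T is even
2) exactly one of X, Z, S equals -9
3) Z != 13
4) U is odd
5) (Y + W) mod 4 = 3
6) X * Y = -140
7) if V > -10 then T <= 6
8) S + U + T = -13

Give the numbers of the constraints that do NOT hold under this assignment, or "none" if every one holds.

1) T = 8 is even — satisfied.
2) X=-10, Z=11, S=-12; 0 of them equal -9, not exactly one — violated.
3) Z = 11, and 11 ≠ 13 — satisfied.
4) U = -9 is odd — satisfied.
5) Y + W = 1; 1 mod 4 = 1, not 3 — violated.
6) X * Y = -10 * 14 = -140 — satisfied.
7) V = -9 > -10, so we need T ≤ 6; but T = 8 > 6 — violated.
8) S + U + T = -12 + (-9) + 8 = -13 — satisfied.

Violated: 2, 5, and 7.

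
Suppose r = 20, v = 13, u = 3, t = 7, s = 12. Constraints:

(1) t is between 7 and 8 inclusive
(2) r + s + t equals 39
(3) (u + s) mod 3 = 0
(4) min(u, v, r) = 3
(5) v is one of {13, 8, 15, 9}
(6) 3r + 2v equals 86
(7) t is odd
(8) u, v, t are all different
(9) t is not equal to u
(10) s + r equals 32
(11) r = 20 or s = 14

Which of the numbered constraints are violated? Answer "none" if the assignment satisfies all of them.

Yes — all constraints hold.

(1) t = 7 lies in [7, 8]  holds
(2) r + s + t = 20 + 12 + 7 = 39  holds
(3) u + s = 15; 15 mod 3 = 0  holds
(4) min(3, 13, 20) = 3  holds
(5) v = 13 is in {13, 8, 15, 9}  holds
(6) 3r + 2v = 3(20) + 2(13) = 86  holds
(7) t = 7 is odd  holds
(8) values 3, 13, 7 are pairwise distinct  holds
(9) t = 7, u = 3; distinct  holds
(10) s + r = 12 + 20 = 32  holds
(11) r = 20 = 20 (first disjunct)  holds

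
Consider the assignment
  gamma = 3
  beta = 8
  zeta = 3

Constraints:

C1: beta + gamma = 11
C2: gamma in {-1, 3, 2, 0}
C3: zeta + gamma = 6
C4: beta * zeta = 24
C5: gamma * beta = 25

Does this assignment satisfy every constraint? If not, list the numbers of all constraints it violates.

Constraint 5 is violated.

C1: beta + gamma = 8 + 3 = 11  yes
C2: gamma = 3 is in {-1, 3, 2, 0}  yes
C3: zeta + gamma = 3 + 3 = 6  yes
C4: beta * zeta = 8 * 3 = 24  yes
C5: gamma * beta = 3 * 8 = 24, not 25  no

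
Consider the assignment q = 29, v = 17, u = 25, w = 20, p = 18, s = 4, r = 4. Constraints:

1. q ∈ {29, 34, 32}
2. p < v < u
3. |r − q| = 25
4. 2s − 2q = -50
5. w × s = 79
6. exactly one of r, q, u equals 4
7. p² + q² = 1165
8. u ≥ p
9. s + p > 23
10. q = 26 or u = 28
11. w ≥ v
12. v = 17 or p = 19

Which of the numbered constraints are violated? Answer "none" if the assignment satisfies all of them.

1. q = 29 is in {29, 34, 32}  true
2. values 18, 17, 25; p = 18 is not < v = 17  false
3. |4 − 29| = 25  true
4. 2s − 2q = 2(4) − 2(29) = -50  true
5. w × s = 20 × 4 = 80, not 79  false
6. r=4, q=29, u=25; 1 of them equals 4  true
7. p² + q² = 18² + 29² = 324 + 841 = 1165  true
8. u = 25, p = 18; 25 ≥ 18  true
9. s + p = 4 + 18 = 22; 22 ≤ 23, bound 23 not met  false
10. q = 29 ≠ 26 and u = 25 ≠ 28; both disjuncts false  false
11. w = 20, v = 17; 20 ≥ 17  true
12. v = 17 = 17 (first disjunct)  true

Constraints 2, 5, 9, 10 do not hold.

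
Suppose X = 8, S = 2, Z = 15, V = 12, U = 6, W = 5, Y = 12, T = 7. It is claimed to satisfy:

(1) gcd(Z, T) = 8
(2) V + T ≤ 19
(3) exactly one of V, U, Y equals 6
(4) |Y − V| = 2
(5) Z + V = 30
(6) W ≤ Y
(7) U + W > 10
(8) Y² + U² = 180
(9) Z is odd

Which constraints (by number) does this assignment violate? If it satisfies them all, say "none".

The assignment fails constraints 1, 4, and 5.

(1) gcd(15, 7) = 1, not 8  FAIL
(2) V + T = 12 + 7 = 19; 19 ≤ 19  OK
(3) V=12, U=6, Y=12; 1 of them equals 6  OK
(4) |12 − 12| = 0, not 2  FAIL
(5) Z + V = 15 + 12 = 27, not 30  FAIL
(6) W = 5, Y = 12; 5 ≤ 12  OK
(7) U + W = 6 + 5 = 11; 11 > 10  OK
(8) Y² + U² = 12² + 6² = 144 + 36 = 180  OK
(9) Z = 15 is odd  OK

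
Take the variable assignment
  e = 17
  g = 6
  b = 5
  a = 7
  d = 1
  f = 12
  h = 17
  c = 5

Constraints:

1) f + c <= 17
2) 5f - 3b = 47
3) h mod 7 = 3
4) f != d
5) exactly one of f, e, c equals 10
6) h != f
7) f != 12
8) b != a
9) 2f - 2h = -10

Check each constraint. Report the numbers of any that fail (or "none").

Constraints 2, 5, and 7 are violated.

1) f + c = 12 + 5 = 17; 17 ≤ 17 — OK.
2) 5f - 3b = 5(12) - 3(5) = 45, not 47 — violated.
3) 17 mod 7 = 3 — OK.
4) f = 12, d = 1; distinct — OK.
5) f=12, e=17, c=5; 0 of them equal 10, not exactly one — violated.
6) h = 17, f = 12; distinct — OK.
7) f = 12, but 12 is required to differ — violated.
8) b = 5, a = 7; distinct — OK.
9) 2f - 2h = 2(12) - 2(17) = -10 — OK.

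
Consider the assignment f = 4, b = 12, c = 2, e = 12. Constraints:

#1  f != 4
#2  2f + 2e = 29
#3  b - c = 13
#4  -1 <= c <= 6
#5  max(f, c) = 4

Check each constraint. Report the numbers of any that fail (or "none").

#1 f = 4, but 4 is required to differ — violated.
#2 2f + 2e = 2(4) + 2(12) = 32, not 29 — violated.
#3 b - c = 12 - 2 = 10, not 13 — violated.
#4 c = 2 lies in [-1, 6] — OK.
#5 max(4, 2) = 4 — OK.

The assignment fails constraints 1, 2, and 3.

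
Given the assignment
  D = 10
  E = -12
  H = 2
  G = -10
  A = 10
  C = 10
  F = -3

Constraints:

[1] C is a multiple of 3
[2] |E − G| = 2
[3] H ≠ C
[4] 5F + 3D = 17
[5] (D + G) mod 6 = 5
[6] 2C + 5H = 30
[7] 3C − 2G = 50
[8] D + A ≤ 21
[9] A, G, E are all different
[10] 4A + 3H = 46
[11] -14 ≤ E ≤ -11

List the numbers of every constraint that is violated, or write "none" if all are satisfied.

No — constraints 1, 4, 5 are not satisfied.

[1] 10 = 3×3 + 1, so 3 does not divide 10 — does not hold.
[2] |-12 − (-10)| = 2 — holds.
[3] H = 2, C = 10; distinct — holds.
[4] 5F + 3D = 5(-3) + 3(10) = 15, not 17 — does not hold.
[5] D + G = 0; 0 mod 6 = 0, not 5 — does not hold.
[6] 2C + 5H = 2(10) + 5(2) = 30 — holds.
[7] 3C − 2G = 3(10) − 2(-10) = 50 — holds.
[8] D + A = 10 + 10 = 20; 20 ≤ 21 — holds.
[9] values 10, -10, -12 are pairwise distinct — holds.
[10] 4A + 3H = 4(10) + 3(2) = 46 — holds.
[11] E = -12 lies in [-14, -11] — holds.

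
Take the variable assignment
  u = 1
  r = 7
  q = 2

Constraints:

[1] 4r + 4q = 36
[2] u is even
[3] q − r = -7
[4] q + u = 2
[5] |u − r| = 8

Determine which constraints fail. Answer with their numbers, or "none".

[1] 4r + 4q = 4(7) + 4(2) = 36  OK
[2] u = 1 is odd  FAIL
[3] q − r = 2 − 7 = -5, not -7  FAIL
[4] q + u = 2 + 1 = 3, not 2  FAIL
[5] |1 − 7| = 6, not 8  FAIL

Constraints 2, 3, 4, and 5 do not hold.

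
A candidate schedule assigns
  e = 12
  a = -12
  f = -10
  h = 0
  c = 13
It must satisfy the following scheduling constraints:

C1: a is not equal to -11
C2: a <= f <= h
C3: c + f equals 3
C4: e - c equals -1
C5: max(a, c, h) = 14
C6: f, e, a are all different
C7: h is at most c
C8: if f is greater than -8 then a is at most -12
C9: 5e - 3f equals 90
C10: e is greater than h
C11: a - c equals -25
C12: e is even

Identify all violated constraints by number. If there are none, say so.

C1: a = -12, and -12 ≠ -11  true
C2: values -12 <= -10 <= 0  true
C3: c + f = 13 + (-10) = 3  true
C4: e - c = 12 - 13 = -1  true
C5: max(-12, 13, 0) = 13, not 14  false
C6: values -10, 12, -12 are pairwise distinct  true
C7: h = 0, c = 13; 0 ≤ 13  true
C8: f = -10, not > -8; antecedent false, conditional vacuously true  true
C9: 5e - 3f = 5(12) - 3(-10) = 90  true
C10: e = 12, h = 0; 12 > 0  true
C11: a - c = -12 - 13 = -25  true
C12: e = 12 is even  true

No — constraint 5 is not satisfied.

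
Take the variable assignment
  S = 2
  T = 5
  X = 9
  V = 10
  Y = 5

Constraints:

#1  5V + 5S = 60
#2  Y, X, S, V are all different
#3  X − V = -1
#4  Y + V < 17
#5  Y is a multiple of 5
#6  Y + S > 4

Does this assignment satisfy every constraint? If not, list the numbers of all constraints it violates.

#1 5V + 5S = 5(10) + 5(2) = 60  OK
#2 values 5, 9, 2, 10 are pairwise distinct  OK
#3 X − V = 9 − 10 = -1  OK
#4 Y + V = 5 + 10 = 15; 15 < 17  OK
#5 5 / 5 = 1, so 5 divides 5  OK
#6 Y + S = 5 + 2 = 7; 7 > 4  OK

No violations.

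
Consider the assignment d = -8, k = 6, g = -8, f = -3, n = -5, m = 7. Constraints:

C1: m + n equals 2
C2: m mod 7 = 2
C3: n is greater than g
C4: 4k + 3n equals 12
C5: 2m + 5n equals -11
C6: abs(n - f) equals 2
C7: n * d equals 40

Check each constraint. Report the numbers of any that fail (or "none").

The assignment fails constraints 2, 4.

C1: m + n = 7 + (-5) = 2 — OK.
C2: 7 mod 7 = 0, not 2 — violated.
C3: n = -5, g = -8; -5 > -8 — OK.
C4: 4k + 3n = 4(6) + 3(-5) = 9, not 12 — violated.
C5: 2m + 5n = 2(7) + 5(-5) = -11 — OK.
C6: abs(-5 - (-3)) = 2 — OK.
C7: n * d = -5 * (-8) = 40 — OK.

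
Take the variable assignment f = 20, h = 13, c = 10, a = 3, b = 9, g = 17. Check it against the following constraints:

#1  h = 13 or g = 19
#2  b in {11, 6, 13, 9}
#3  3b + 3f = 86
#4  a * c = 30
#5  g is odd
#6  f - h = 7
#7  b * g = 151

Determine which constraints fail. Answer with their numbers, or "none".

Constraints 3 and 7 do not hold.

#1 h = 13 = 13 (first disjunct)  true
#2 b = 9 is in {11, 6, 13, 9}  true
#3 3b + 3f = 3(9) + 3(20) = 87, not 86  false
#4 a * c = 3 * 10 = 30  true
#5 g = 17 is odd  true
#6 f - h = 20 - 13 = 7  true
#7 b * g = 9 * 17 = 153, not 151  false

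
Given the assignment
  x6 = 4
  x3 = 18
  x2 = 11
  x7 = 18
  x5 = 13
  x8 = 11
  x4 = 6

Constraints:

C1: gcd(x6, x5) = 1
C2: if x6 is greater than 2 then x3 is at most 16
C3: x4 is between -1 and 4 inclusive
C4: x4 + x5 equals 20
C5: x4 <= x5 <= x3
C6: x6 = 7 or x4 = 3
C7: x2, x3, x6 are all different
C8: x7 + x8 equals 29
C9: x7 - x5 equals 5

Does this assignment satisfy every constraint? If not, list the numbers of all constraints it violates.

Violated: 2, 3, 4, and 6.

C1: gcd(4, 13) = 1 — OK.
C2: x6 = 4 > 2, so we need x3 ≤ 16; but x3 = 18 > 16 — violated.
C3: x4 = 6 is outside [-1, 4] — violated.
C4: x4 + x5 = 6 + 13 = 19, not 20 — violated.
C5: values 6 <= 13 <= 18 — OK.
C6: x6 = 4 ≠ 7 and x4 = 6 ≠ 3; both disjuncts false — violated.
C7: values 11, 18, 4 are pairwise distinct — OK.
C8: x7 + x8 = 18 + 11 = 29 — OK.
C9: x7 - x5 = 18 - 13 = 5 — OK.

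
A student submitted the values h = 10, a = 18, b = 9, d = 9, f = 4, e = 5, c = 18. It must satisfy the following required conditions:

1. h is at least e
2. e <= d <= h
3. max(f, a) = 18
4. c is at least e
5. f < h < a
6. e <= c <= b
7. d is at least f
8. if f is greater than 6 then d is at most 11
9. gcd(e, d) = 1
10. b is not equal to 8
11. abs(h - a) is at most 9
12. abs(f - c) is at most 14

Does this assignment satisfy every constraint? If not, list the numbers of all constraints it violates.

1. h = 10, e = 5; 10 ≥ 5  OK
2. values 5 <= 9 <= 10  OK
3. max(4, 18) = 18  OK
4. c = 18, e = 5; 18 ≥ 5  OK
5. values 4 < 10 < 18  OK
6. values 5, 18, 9; c = 18 is not <= b = 9  FAIL
7. d = 9, f = 4; 9 ≥ 4  OK
8. f = 4, not > 6; antecedent false, conditional vacuously true  OK
9. gcd(5, 9) = 1  OK
10. b = 9, and 9 ≠ 8  OK
11. abs(10 - 18) = 8; 8 ≤ 9  OK
12. abs(4 - 18) = 14; 14 ≤ 14  OK

Constraint 6 does not hold.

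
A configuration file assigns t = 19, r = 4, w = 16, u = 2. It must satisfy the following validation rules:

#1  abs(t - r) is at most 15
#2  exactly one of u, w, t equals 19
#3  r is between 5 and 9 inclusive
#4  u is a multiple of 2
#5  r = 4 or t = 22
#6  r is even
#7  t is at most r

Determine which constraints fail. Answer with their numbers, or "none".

No — constraints 3 and 7 are not satisfied.

#1 abs(19 - 4) = 15; 15 ≤ 15  ✔
#2 u=2, w=16, t=19; 1 of them equals 19  ✔
#3 r = 4 is outside [5, 9]  ✘
#4 2 / 2 = 1, so 2 divides 2  ✔
#5 r = 4 = 4 (first disjunct)  ✔
#6 r = 4 is even  ✔
#7 t = 19, r = 4; 19 > 4 (want ≤)  ✘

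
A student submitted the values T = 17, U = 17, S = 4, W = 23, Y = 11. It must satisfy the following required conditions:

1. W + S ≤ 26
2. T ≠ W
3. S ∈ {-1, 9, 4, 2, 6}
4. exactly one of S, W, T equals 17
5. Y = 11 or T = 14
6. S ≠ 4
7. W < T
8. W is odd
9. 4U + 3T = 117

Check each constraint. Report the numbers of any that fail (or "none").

The assignment fails constraints 1, 6, 7, 9.

1. W + S = 23 + 4 = 27; 27 > 26, bound 26 not met  no
2. T = 17, W = 23; distinct  yes
3. S = 4 is in {-1, 9, 4, 2, 6}  yes
4. S=4, W=23, T=17; 1 of them equals 17  yes
5. Y = 11 = 11 (first disjunct)  yes
6. S = 4, but 4 is required to differ  no
7. W = 23, T = 17; 23 ≥ 17 (want <)  no
8. W = 23 is odd  yes
9. 4U + 3T = 4(17) + 3(17) = 119, not 117  no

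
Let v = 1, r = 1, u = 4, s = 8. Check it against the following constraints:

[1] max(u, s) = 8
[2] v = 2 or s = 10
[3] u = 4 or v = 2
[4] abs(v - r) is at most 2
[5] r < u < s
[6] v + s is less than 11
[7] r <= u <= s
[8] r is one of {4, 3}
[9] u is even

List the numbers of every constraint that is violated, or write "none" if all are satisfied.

[1] max(4, 8) = 8  holds
[2] v = 1 ≠ 2 and s = 8 ≠ 10; both disjuncts false  fails
[3] u = 4 = 4 (first disjunct)  holds
[4] abs(1 - 1) = 0; 0 ≤ 2  holds
[5] values 1 < 4 < 8  holds
[6] v + s = 1 + 8 = 9; 9 < 11  holds
[7] values 1 <= 4 <= 8  holds
[8] r = 1 is not in {4, 3}  fails
[9] u = 4 is even  holds

The assignment fails constraints 2, 8.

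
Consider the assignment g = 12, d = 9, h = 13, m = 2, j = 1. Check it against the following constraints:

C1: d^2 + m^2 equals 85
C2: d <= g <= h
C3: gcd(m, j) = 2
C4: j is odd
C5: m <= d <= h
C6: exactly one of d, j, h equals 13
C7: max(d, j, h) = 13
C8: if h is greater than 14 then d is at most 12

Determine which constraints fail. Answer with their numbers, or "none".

C1: d^2 + m^2 = 9^2 + 2^2 = 81 + 4 = 85 — holds.
C2: values 9 <= 12 <= 13 — holds.
C3: gcd(2, 1) = 1, not 2 — does not hold.
C4: j = 1 is odd — holds.
C5: values 2 <= 9 <= 13 — holds.
C6: d=9, j=1, h=13; 1 of them equals 13 — holds.
C7: max(9, 1, 13) = 13 — holds.
C8: h = 13, not > 14; antecedent false, conditional vacuously true — holds.

Violated: 3.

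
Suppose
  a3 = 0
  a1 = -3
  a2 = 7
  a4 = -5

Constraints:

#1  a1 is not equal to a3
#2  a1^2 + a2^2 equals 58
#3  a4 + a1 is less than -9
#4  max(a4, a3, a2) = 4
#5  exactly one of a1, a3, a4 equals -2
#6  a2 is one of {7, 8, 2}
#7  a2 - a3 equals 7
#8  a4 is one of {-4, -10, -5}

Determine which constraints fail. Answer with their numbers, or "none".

Constraints 3, 4, and 5 are violated.

#1 a1 = -3, a3 = 0; distinct  yes
#2 a1^2 + a2^2 = (-3)^2 + 7^2 = 9 + 49 = 58  yes
#3 a4 + a1 = -5 + (-3) = -8; -8 ≥ -9, bound -9 not met  no
#4 max(-5, 0, 7) = 7, not 4  no
#5 a1=-3, a3=0, a4=-5; 0 of them equal -2, not exactly one  no
#6 a2 = 7 is in {7, 8, 2}  yes
#7 a2 - a3 = 7 - 0 = 7  yes
#8 a4 = -5 is in {-4, -10, -5}  yes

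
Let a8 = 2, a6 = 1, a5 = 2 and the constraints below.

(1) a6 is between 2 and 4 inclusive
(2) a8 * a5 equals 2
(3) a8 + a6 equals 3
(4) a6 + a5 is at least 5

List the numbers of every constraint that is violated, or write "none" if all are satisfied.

(1) a6 = 1 is outside [2, 4] — does not hold.
(2) a8 * a5 = 2 * 2 = 4, not 2 — does not hold.
(3) a8 + a6 = 2 + 1 = 3 — holds.
(4) a6 + a5 = 1 + 2 = 3; 3 < 5, bound 5 not met — does not hold.

The assignment fails constraints 1, 2, and 4.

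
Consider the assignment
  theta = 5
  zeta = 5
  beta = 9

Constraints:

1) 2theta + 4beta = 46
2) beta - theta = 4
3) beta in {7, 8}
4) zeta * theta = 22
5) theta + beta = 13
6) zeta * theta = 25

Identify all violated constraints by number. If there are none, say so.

Violated: 3, 4, 5.

1) 2theta + 4beta = 2(5) + 4(9) = 46 — holds.
2) beta - theta = 9 - 5 = 4 — holds.
3) beta = 9 is not in {7, 8} — fails.
4) zeta * theta = 5 * 5 = 25, not 22 — fails.
5) theta + beta = 5 + 9 = 14, not 13 — fails.
6) zeta * theta = 5 * 5 = 25 — holds.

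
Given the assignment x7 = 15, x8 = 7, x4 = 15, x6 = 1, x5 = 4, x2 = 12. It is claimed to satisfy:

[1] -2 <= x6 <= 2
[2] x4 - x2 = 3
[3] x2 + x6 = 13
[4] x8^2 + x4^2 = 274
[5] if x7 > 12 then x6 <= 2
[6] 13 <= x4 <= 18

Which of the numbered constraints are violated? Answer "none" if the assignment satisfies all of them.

[1] x6 = 1 lies in [-2, 2]  ✔
[2] x4 - x2 = 15 - 12 = 3  ✔
[3] x2 + x6 = 12 + 1 = 13  ✔
[4] x8^2 + x4^2 = 7^2 + 15^2 = 49 + 225 = 274  ✔
[5] x7 = 15 > 12, so we need x6 ≤ 2; x6 = 1 ≤ 2  ✔
[6] x4 = 15 lies in [13, 18]  ✔

None — every constraint holds.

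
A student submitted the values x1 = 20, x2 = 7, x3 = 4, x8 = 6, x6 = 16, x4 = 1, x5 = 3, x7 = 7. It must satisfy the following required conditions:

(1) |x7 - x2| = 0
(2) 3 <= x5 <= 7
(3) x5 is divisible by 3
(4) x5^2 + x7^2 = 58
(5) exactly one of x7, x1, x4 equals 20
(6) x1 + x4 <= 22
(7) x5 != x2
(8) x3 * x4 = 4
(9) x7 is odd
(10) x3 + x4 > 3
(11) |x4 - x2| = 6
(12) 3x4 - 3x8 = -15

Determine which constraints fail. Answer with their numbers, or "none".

(1) |7 - 7| = 0  true
(2) x5 = 3 lies in [3, 7]  true
(3) 3 / 3 = 1, so 3 divides 3  true
(4) x5^2 + x7^2 = 3^2 + 7^2 = 9 + 49 = 58  true
(5) x7=7, x1=20, x4=1; 1 of them equals 20  true
(6) x1 + x4 = 20 + 1 = 21; 21 ≤ 22  true
(7) x5 = 3, x2 = 7; distinct  true
(8) x3 * x4 = 4 * 1 = 4  true
(9) x7 = 7 is odd  true
(10) x3 + x4 = 4 + 1 = 5; 5 > 3  true
(11) |1 - 7| = 6  true
(12) 3x4 - 3x8 = 3(1) - 3(6) = -15  true

No violations.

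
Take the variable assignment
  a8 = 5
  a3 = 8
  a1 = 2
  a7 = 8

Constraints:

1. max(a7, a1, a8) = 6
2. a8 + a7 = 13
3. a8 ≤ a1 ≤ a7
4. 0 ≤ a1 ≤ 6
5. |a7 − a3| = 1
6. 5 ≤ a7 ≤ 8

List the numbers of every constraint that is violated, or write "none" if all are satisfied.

Constraints 1, 3, 5 are violated.

1. max(8, 2, 5) = 8, not 6 — violated.
2. a8 + a7 = 5 + 8 = 13 — OK.
3. values 5, 2, 8; a8 = 5 is not ≤ a1 = 2 — violated.
4. a1 = 2 lies in [0, 6] — OK.
5. |8 − 8| = 0, not 1 — violated.
6. a7 = 8 lies in [5, 8] — OK.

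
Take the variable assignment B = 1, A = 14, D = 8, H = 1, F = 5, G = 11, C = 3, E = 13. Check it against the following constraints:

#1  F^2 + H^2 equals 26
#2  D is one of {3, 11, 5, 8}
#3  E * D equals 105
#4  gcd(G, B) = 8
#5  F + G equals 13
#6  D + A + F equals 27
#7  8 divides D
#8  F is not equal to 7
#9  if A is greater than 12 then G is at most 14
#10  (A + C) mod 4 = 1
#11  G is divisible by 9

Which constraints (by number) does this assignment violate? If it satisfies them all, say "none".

#1 F^2 + H^2 = 5^2 + 1^2 = 25 + 1 = 26 — OK.
#2 D = 8 is in {3, 11, 5, 8} — OK.
#3 E * D = 13 * 8 = 104, not 105 — violated.
#4 gcd(11, 1) = 1, not 8 — violated.
#5 F + G = 5 + 11 = 16, not 13 — violated.
#6 D + A + F = 8 + 14 + 5 = 27 — OK.
#7 8 / 8 = 1, so 8 divides 8 — OK.
#8 F = 5, and 5 ≠ 7 — OK.
#9 A = 14 > 12, so we need G ≤ 14; G = 11 ≤ 14 — OK.
#10 A + C = 17; 17 mod 4 = 1 — OK.
#11 11 = 9*1 + 2, so 9 does not divide 11 — violated.

The assignment fails constraints 3, 4, 5, and 11.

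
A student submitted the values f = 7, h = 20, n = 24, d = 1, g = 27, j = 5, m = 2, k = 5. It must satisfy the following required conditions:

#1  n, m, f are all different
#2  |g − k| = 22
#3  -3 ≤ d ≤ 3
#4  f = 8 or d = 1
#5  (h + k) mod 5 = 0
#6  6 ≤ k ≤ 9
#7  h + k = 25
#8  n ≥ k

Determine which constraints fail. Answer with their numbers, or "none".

#1 values 24, 2, 7 are pairwise distinct  OK
#2 |27 − 5| = 22  OK
#3 d = 1 lies in [-3, 3]  OK
#4 f = 7 ≠ 8, but d = 1 = 1 (second disjunct)  OK
#5 h + k = 25; 25 mod 5 = 0  OK
#6 k = 5 is outside [6, 9]  FAIL
#7 h + k = 20 + 5 = 25  OK
#8 n = 24, k = 5; 24 ≥ 5  OK

The assignment fails constraint 6.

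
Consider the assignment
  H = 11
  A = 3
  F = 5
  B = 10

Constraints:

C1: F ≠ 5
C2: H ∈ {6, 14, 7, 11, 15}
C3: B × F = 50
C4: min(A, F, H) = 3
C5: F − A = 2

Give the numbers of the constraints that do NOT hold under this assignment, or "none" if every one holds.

No — constraint 1 is not satisfied.

C1: F = 5, but 5 is required to differ  ✘
C2: H = 11 is in {6, 14, 7, 11, 15}  ✔
C3: B × F = 10 × 5 = 50  ✔
C4: min(3, 5, 11) = 3  ✔
C5: F − A = 5 − 3 = 2  ✔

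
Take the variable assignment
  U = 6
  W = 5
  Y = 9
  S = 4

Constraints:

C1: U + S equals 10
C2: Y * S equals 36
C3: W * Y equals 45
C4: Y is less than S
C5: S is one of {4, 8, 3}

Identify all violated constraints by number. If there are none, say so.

Violated: 4.

C1: U + S = 6 + 4 = 10  yes
C2: Y * S = 9 * 4 = 36  yes
C3: W * Y = 5 * 9 = 45  yes
C4: Y = 9, S = 4; 9 ≥ 4 (want <)  no
C5: S = 4 is in {4, 8, 3}  yes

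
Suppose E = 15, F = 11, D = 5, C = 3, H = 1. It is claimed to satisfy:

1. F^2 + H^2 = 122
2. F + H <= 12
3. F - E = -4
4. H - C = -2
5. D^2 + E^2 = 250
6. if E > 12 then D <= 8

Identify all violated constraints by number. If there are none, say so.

1. F^2 + H^2 = 11^2 + 1^2 = 121 + 1 = 122  true
2. F + H = 11 + 1 = 12; 12 ≤ 12  true
3. F - E = 11 - 15 = -4  true
4. H - C = 1 - 3 = -2  true
5. D^2 + E^2 = 5^2 + 15^2 = 25 + 225 = 250  true
6. E = 15 > 12, so we need D ≤ 8; D = 5 ≤ 8  true

All constraints are satisfied.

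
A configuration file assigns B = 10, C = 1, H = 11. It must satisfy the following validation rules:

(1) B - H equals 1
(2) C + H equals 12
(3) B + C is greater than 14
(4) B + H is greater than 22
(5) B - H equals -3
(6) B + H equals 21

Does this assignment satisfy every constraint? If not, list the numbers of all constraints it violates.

Constraints 1, 3, 4, and 5 do not hold.

(1) B - H = 10 - 11 = -1, not 1 — does not hold.
(2) C + H = 1 + 11 = 12 — holds.
(3) B + C = 10 + 1 = 11; 11 ≤ 14, bound 14 not met — does not hold.
(4) B + H = 10 + 11 = 21; 21 ≤ 22, bound 22 not met — does not hold.
(5) B - H = 10 - 11 = -1, not -3 — does not hold.
(6) B + H = 10 + 11 = 21 — holds.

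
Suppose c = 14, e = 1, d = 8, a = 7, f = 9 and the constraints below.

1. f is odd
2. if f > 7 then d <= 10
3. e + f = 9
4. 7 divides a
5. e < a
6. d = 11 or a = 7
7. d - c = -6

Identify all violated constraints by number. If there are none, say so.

The assignment fails constraint 3.

1. f = 9 is odd  yes
2. f = 9 > 7, so we need d ≤ 10; d = 8 ≤ 10  yes
3. e + f = 1 + 9 = 10, not 9  no
4. 7 / 7 = 1, so 7 divides 7  yes
5. e = 1, a = 7; 1 < 7  yes
6. d = 8 ≠ 11, but a = 7 = 7 (second disjunct)  yes
7. d - c = 8 - 14 = -6  yes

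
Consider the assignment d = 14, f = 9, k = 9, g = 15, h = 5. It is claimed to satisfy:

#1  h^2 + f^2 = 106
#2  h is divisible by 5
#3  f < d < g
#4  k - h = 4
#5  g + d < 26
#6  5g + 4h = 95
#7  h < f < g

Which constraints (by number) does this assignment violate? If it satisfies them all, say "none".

#1 h^2 + f^2 = 5^2 + 9^2 = 25 + 81 = 106  OK
#2 5 / 5 = 1, so 5 divides 5  OK
#3 values 9 < 14 < 15  OK
#4 k - h = 9 - 5 = 4  OK
#5 g + d = 15 + 14 = 29; 29 ≥ 26, bound 26 not met  FAIL
#6 5g + 4h = 5(15) + 4(5) = 95  OK
#7 values 5 < 9 < 15  OK

Constraint 5 is violated.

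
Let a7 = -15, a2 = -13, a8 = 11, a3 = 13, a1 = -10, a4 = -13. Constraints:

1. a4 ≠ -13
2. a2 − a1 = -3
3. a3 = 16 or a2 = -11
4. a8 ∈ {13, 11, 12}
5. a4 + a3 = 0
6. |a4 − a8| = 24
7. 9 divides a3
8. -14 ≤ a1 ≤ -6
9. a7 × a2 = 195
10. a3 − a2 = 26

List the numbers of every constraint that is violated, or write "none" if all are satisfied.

1. a4 = -13, but -13 is required to differ — fails.
2. a2 − a1 = -13 − (-10) = -3 — holds.
3. a3 = 13 ≠ 16 and a2 = -13 ≠ -11; both disjuncts false — fails.
4. a8 = 11 is in {13, 11, 12} — holds.
5. a4 + a3 = -13 + 13 = 0 — holds.
6. |-13 − 11| = 24 — holds.
7. 13 = 9×1 + 4, so 9 does not divide 13 — fails.
8. a1 = -10 lies in [-14, -6] — holds.
9. a7 × a2 = -15 × (-13) = 195 — holds.
10. a3 − a2 = 13 − (-13) = 26 — holds.

No — constraints 1, 3, and 7 are not satisfied.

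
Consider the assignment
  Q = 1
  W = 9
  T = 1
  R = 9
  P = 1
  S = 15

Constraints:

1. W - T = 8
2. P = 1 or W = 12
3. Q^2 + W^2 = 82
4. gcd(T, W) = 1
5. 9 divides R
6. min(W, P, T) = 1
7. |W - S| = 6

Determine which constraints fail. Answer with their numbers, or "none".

All constraints are satisfied.

1. W - T = 9 - 1 = 8 — OK.
2. P = 1 = 1 (first disjunct) — OK.
3. Q^2 + W^2 = 1^2 + 9^2 = 1 + 81 = 82 — OK.
4. gcd(1, 9) = 1 — OK.
5. 9 / 9 = 1, so 9 divides 9 — OK.
6. min(9, 1, 1) = 1 — OK.
7. |9 - 15| = 6 — OK.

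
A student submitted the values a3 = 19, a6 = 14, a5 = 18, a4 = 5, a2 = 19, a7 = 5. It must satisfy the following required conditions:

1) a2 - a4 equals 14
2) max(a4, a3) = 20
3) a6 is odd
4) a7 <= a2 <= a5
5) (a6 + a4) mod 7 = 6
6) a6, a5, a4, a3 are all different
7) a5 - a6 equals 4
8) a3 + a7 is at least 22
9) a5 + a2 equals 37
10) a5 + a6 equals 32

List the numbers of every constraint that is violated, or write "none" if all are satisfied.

The assignment fails constraints 2, 3, 4, 5.

1) a2 - a4 = 19 - 5 = 14 — satisfied.
2) max(5, 19) = 19, not 20 — violated.
3) a6 = 14 is even — violated.
4) values 5, 19, 18; a2 = 19 is not <= a5 = 18 — violated.
5) a6 + a4 = 19; 19 mod 7 = 5, not 6 — violated.
6) values 14, 18, 5, 19 are pairwise distinct — satisfied.
7) a5 - a6 = 18 - 14 = 4 — satisfied.
8) a3 + a7 = 19 + 5 = 24; 24 ≥ 22 — satisfied.
9) a5 + a2 = 18 + 19 = 37 — satisfied.
10) a5 + a6 = 18 + 14 = 32 — satisfied.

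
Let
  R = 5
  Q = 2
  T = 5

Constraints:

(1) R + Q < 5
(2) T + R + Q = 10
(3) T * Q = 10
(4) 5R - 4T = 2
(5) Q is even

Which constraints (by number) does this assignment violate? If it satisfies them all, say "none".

(1) R + Q = 5 + 2 = 7; 7 ≥ 5, bound 5 not met  no
(2) T + R + Q = 5 + 5 + 2 = 12, not 10  no
(3) T * Q = 5 * 2 = 10  yes
(4) 5R - 4T = 5(5) - 4(5) = 5, not 2  no
(5) Q = 2 is even  yes

Constraints 1, 2, and 4 do not hold.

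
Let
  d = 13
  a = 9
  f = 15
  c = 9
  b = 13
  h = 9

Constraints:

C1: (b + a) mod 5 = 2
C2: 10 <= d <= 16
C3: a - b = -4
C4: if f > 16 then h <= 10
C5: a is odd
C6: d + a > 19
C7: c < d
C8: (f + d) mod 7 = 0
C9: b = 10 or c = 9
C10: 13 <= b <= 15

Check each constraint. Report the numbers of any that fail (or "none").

C1: b + a = 22; 22 mod 5 = 2 — OK.
C2: d = 13 lies in [10, 16] — OK.
C3: a - b = 9 - 13 = -4 — OK.
C4: f = 15, not > 16; antecedent false, conditional vacuously true — OK.
C5: a = 9 is odd — OK.
C6: d + a = 13 + 9 = 22; 22 > 19 — OK.
C7: c = 9, d = 13; 9 < 13 — OK.
C8: f + d = 28; 28 mod 7 = 0 — OK.
C9: b = 13 ≠ 10, but c = 9 = 9 (second disjunct) — OK.
C10: b = 13 lies in [13, 15] — OK.

All constraints are satisfied.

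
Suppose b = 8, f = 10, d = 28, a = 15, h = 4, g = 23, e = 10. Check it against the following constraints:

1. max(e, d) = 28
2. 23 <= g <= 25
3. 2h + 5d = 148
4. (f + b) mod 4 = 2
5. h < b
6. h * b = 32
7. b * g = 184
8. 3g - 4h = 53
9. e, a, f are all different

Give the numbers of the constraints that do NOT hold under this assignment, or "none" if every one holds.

1. max(10, 28) = 28  yes
2. g = 23 lies in [23, 25]  yes
3. 2h + 5d = 2(4) + 5(28) = 148  yes
4. f + b = 18; 18 mod 4 = 2  yes
5. h = 4, b = 8; 4 < 8  yes
6. h * b = 4 * 8 = 32  yes
7. b * g = 8 * 23 = 184  yes
8. 3g - 4h = 3(23) - 4(4) = 53  yes
9. e = f = 10, not all different  no

Constraint 9 does not hold.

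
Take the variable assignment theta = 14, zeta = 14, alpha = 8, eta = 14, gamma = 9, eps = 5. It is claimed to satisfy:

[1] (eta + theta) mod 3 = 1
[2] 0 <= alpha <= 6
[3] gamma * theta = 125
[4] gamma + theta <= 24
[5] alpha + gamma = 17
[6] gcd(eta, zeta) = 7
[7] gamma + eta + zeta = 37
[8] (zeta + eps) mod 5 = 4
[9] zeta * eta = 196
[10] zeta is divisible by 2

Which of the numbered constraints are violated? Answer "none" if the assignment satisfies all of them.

[1] eta + theta = 28; 28 mod 3 = 1 — OK.
[2] alpha = 8 is outside [0, 6] — violated.
[3] gamma * theta = 9 * 14 = 126, not 125 — violated.
[4] gamma + theta = 9 + 14 = 23; 23 ≤ 24 — OK.
[5] alpha + gamma = 8 + 9 = 17 — OK.
[6] gcd(14, 14) = 14, not 7 — violated.
[7] gamma + eta + zeta = 9 + 14 + 14 = 37 — OK.
[8] zeta + eps = 19; 19 mod 5 = 4 — OK.
[9] zeta * eta = 14 * 14 = 196 — OK.
[10] 14 / 2 = 7, so 2 divides 14 — OK.

Constraints 2, 3, and 6 do not hold.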